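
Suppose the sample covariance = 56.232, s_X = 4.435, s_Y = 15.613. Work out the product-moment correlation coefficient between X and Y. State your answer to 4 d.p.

0.8121

r = Cov(X,Y) / (s_X · s_Y) = 56.232 / (4.435 × 15.613)
  = 56.232 / 69.2437 ≈ 0.8121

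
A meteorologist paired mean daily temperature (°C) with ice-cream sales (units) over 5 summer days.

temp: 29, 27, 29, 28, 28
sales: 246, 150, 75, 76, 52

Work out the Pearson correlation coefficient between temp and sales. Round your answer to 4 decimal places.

0.1921

n = 5, Σx = 141, Σy = 599, Σx² = 3979, Σy² = 97121, Σxy = 16943
nΣxy − ΣxΣy = 84715 − 84459 = 256
nΣx² − (Σx)² = 19895 − 19881 = 14; nΣy² − (Σy)² = 485605 − 358801 = 126804
r = 256 / √(14 × 126804) = 256 / 1332.3873 ≈ 0.1921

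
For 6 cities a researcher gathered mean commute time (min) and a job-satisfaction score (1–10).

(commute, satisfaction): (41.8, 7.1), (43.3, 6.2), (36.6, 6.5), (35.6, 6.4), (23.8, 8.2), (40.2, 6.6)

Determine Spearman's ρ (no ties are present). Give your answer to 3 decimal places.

-0.429

Rank commute: 5, 6, 3, 2, 1, 4
Rank satisfaction: 5, 1, 3, 2, 6, 4
d = rank(commute) − rank(satisfaction): 0, 5, 0, 0, -5, 0; Σd² = 50
ρ = 1 − 6Σd² / [n(n²−1)] = 1 − 6×50 / (6×35) = 1 − 300/210 ≈ -0.429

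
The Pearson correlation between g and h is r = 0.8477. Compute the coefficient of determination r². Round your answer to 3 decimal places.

r² = (0.8477)² = 0.719

0.719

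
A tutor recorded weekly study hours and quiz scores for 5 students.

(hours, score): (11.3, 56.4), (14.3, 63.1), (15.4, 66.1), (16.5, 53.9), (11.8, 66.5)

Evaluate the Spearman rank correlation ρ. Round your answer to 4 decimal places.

Rank hours: 1, 3, 4, 5, 2
Rank score: 2, 3, 4, 1, 5
d = rank(hours) − rank(score): -1, 0, 0, 4, -3; Σd² = 26
ρ = 1 − 6Σd² / [n(n²−1)] = 1 − 6×26 / (5×24) = 1 − 156/120 ≈ -0.3000

-0.3000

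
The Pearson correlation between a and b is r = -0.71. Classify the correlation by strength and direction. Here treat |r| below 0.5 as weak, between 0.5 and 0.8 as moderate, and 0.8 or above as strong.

moderate negative

r = -0.71 < 0 so the relationship is negative.
|r| = 0.71, which falls in the moderate range.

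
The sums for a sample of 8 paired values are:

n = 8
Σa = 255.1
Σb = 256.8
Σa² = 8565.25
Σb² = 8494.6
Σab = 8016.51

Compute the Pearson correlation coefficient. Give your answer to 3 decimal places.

r = (nΣab − ΣaΣb) / √[(nΣa² − (Σa)²)(nΣb² − (Σb)²)]
Numerator: 8×8016.51 − 255.1×256.8 = -1377.6
Denominator: √[(68522 − 65076.01)(67956.8 − 65946.24)] = √[3445.99 × 2010.56] = 2632.1796
r = -1377.6 / 2632.1796 ≈ -0.523

-0.523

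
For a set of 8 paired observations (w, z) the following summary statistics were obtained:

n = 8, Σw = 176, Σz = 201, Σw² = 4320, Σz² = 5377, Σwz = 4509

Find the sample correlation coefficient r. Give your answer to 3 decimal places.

r = (nΣwz − ΣwΣz) / √[(nΣw² − (Σw)²)(nΣz² − (Σz)²)]
Numerator: 8×4509 − 176×201 = 696
Denominator: √[(34560 − 30976)(43016 − 40401)] = √[3584 × 2615] = 3061.3984
r = 696 / 3061.3984 ≈ 0.227

0.227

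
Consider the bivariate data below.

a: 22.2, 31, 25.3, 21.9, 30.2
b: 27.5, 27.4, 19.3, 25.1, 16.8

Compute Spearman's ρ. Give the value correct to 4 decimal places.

-0.2000

Rank a: 2, 5, 3, 1, 4
Rank b: 5, 4, 2, 3, 1
d = rank(a) − rank(b): -3, 1, 1, -2, 3; Σd² = 24
ρ = 1 − 6Σd² / [n(n²−1)] = 1 − 6×24 / (5×24) = 1 − 144/120 ≈ -0.2000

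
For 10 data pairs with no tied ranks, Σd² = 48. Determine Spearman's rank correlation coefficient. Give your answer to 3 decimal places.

0.709

ρ = 1 − 6Σd² / [n(n²−1)] = 1 − 6×48 / (10×99)
  = 1 − 288/990 = 1 − 0.2909 ≈ 0.709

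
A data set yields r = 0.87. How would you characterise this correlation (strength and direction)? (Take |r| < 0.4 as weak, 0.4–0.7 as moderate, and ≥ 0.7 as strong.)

strong positive

r = 0.87 > 0 so the relationship is positive.
|r| = 0.87, which falls in the strong range.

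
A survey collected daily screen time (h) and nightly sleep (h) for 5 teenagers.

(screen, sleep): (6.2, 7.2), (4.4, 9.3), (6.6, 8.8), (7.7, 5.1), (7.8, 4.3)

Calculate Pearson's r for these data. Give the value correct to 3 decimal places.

-0.861

n = 5, Σx = 32.7, Σy = 34.7, Σx² = 221.49, Σy² = 260.27, Σxy = 216.45
nΣxy − ΣxΣy = 1082.25 − 1134.69 = -52.44
nΣx² − (Σx)² = 1107.45 − 1069.29 = 38.16; nΣy² − (Σy)² = 1301.35 − 1204.09 = 97.26
r = -52.44 / √(38.16 × 97.26) = -52.44 / 60.9216 ≈ -0.861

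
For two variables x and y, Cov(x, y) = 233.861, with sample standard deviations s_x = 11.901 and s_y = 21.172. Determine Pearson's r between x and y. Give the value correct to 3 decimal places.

r = Cov(x,y) / (s_x · s_y) = 233.861 / (11.901 × 21.172)
  = 233.861 / 251.9680 ≈ 0.928

0.928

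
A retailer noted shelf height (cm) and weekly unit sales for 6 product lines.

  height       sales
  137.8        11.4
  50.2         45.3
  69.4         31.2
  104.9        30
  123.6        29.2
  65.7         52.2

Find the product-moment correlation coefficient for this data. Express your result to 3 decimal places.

n = 6, Σx = 551.6, Σy = 199.3, Σx² = 56922.7, Σy² = 7632.97, Σxy = 16195.92
nΣxy − ΣxΣy = 97175.52 − 109933.88 = -12758.36
nΣx² − (Σx)² = 341536.2 − 304262.56 = 37273.64; nΣy² − (Σy)² = 45797.82 − 39720.49 = 6077.33
r = -12758.36 / √(37273.64 × 6077.33) = -12758.36 / 15050.7213 ≈ -0.848

-0.848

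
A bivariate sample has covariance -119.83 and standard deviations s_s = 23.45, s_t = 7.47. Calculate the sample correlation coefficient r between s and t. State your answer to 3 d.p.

r = Cov(s,t) / (s_s · s_t) = -119.83 / (23.45 × 7.47)
  = -119.83 / 175.1715 ≈ -0.684

-0.684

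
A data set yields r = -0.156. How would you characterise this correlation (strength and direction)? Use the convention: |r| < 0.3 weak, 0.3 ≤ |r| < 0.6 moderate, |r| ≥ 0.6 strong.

r = -0.156 < 0 so the relationship is negative.
|r| = 0.156, which falls in the weak range.

weak negative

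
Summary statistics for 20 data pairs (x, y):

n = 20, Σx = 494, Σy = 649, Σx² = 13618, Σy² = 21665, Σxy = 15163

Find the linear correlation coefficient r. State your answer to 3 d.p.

r = (nΣxy − ΣxΣy) / √[(nΣx² − (Σx)²)(nΣy² − (Σy)²)]
Numerator: 20×15163 − 494×649 = -17346
Denominator: √[(272360 − 244036)(433300 − 421201)] = √[28324 × 12099] = 18511.9441
r = -17346 / 18511.9441 ≈ -0.937

-0.937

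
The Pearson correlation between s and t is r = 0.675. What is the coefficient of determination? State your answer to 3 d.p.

0.456

r² = (0.675)² = 0.456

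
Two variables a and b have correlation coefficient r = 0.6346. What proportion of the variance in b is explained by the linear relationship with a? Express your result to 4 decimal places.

r² = (0.6346)² = 0.4027

0.4027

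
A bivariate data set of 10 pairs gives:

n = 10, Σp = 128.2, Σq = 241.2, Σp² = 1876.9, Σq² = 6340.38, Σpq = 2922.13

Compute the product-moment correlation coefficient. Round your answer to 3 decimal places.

r = (nΣpq − ΣpΣq) / √[(nΣp² − (Σp)²)(nΣq² − (Σq)²)]
Numerator: 10×2922.13 − 128.2×241.2 = -1700.54
Denominator: √[(18769 − 16435.24)(63403.8 − 58177.44)] = √[2333.76 × 5226.36] = 3492.4304
r = -1700.54 / 3492.4304 ≈ -0.487

-0.487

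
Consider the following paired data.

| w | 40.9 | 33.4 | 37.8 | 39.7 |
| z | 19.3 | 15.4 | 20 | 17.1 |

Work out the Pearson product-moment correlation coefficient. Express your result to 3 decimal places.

0.665

n = 4, Σw = 151.8, Σz = 71.8, Σw² = 5793.3, Σz² = 1302.06, Σwz = 2738.6
nΣwz − ΣwΣz = 10954.4 − 10899.24 = 55.16
nΣw² − (Σw)² = 23173.2 − 23043.24 = 129.96; nΣz² − (Σz)² = 5208.24 − 5155.24 = 53
r = 55.16 / √(129.96 × 53) = 55.16 / 82.9933 ≈ 0.665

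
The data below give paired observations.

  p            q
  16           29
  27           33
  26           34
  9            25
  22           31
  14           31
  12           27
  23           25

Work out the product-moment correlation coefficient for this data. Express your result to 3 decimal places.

n = 8, Σp = 149, Σq = 235, Σp² = 3095, Σq² = 6987, Σpq = 4479
nΣpq − ΣpΣq = 35832 − 35015 = 817
nΣp² − (Σp)² = 24760 − 22201 = 2559; nΣq² − (Σq)² = 55896 − 55225 = 671
r = 817 / √(2559 × 671) = 817 / 1310.3774 ≈ 0.623

0.623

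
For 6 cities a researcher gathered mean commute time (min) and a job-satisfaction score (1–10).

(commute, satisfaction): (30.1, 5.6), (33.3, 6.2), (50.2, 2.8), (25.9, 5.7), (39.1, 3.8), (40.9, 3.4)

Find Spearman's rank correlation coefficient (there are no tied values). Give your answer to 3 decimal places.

Rank commute: 2, 3, 6, 1, 4, 5
Rank satisfaction: 4, 6, 1, 5, 3, 2
d = rank(commute) − rank(satisfaction): -2, -3, 5, -4, 1, 3; Σd² = 64
ρ = 1 − 6Σd² / [n(n²−1)] = 1 − 6×64 / (6×35) = 1 − 384/210 ≈ -0.829

-0.829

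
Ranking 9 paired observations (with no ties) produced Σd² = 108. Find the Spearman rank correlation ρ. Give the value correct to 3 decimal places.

ρ = 1 − 6Σd² / [n(n²−1)] = 1 − 6×108 / (9×80)
  = 1 − 648/720 = 1 − 0.9000 ≈ 0.100

0.100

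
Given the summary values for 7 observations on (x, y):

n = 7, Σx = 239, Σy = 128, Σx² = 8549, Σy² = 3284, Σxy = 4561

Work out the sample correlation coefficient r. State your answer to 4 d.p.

0.3149

r = (nΣxy − ΣxΣy) / √[(nΣx² − (Σx)²)(nΣy² − (Σy)²)]
Numerator: 7×4561 − 239×128 = 1335
Denominator: √[(59843 − 57121)(22988 − 16384)] = √[2722 × 6604] = 4239.8217
r = 1335 / 4239.8217 ≈ 0.3149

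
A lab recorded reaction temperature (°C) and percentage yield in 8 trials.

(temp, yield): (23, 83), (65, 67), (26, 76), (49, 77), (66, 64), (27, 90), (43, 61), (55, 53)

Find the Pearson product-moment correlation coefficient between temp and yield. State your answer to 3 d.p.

n = 8, Σx = 354, Σy = 571, Σx² = 17790, Σy² = 41809, Σxy = 24205
nΣxy − ΣxΣy = 193640 − 202134 = -8494
nΣx² − (Σx)² = 142320 − 125316 = 17004; nΣy² − (Σy)² = 334472 − 326041 = 8431
r = -8494 / √(17004 × 8431) = -8494 / 11973.3339 ≈ -0.709

-0.709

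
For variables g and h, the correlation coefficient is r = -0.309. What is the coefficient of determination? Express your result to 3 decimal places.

0.095

r² = (-0.309)² = 0.095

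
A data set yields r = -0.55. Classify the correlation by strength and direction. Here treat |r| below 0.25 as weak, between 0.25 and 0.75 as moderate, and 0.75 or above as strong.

r = -0.55 < 0 so the relationship is negative.
|r| = 0.55, which falls in the moderate range.

moderate negative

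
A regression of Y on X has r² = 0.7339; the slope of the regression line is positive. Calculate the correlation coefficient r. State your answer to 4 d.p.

|r| = √0.7339 = 0.8567
The association is positive, so r = 0.8567.

0.8567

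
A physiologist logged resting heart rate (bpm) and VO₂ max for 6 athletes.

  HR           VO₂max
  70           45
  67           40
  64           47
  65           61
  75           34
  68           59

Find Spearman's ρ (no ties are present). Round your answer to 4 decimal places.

Rank HR: 5, 3, 1, 2, 6, 4
Rank VO₂max: 3, 2, 4, 6, 1, 5
d = rank(HR) − rank(VO₂max): 2, 1, -3, -4, 5, -1; Σd² = 56
ρ = 1 − 6Σd² / [n(n²−1)] = 1 − 6×56 / (6×35) = 1 − 336/210 ≈ -0.6000

-0.6000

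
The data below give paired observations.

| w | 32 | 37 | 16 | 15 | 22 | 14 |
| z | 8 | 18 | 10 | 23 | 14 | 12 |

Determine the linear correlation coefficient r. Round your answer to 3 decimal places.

n = 6, Σw = 136, Σz = 85, Σw² = 3554, Σz² = 1357, Σwz = 1903
nΣwz − ΣwΣz = 11418 − 11560 = -142
nΣw² − (Σw)² = 21324 − 18496 = 2828; nΣz² − (Σz)² = 8142 − 7225 = 917
r = -142 / √(2828 × 917) = -142 / 1610.3652 ≈ -0.088

-0.088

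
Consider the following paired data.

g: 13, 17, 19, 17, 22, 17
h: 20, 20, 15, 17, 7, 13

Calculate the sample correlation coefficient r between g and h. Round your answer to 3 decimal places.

-0.840

n = 6, Σg = 105, Σh = 92, Σg² = 1881, Σh² = 1532, Σgh = 1549
nΣgh − ΣgΣh = 9294 − 9660 = -366
nΣg² − (Σg)² = 11286 − 11025 = 261; nΣh² − (Σh)² = 9192 − 8464 = 728
r = -366 / √(261 × 728) = -366 / 435.8991 ≈ -0.840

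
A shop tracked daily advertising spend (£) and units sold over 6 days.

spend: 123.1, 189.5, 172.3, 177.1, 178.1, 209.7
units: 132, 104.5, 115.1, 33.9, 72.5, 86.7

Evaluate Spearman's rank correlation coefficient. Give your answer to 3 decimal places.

Rank spend: 1, 5, 2, 3, 4, 6
Rank units: 6, 4, 5, 1, 2, 3
d = rank(spend) − rank(units): -5, 1, -3, 2, 2, 3; Σd² = 52
ρ = 1 − 6Σd² / [n(n²−1)] = 1 − 6×52 / (6×35) = 1 − 312/210 ≈ -0.486

-0.486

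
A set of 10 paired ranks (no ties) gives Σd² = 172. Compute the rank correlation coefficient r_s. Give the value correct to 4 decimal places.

ρ = 1 − 6Σd² / [n(n²−1)] = 1 − 6×172 / (10×99)
  = 1 − 1032/990 = 1 − 1.04242 ≈ -0.0424

-0.0424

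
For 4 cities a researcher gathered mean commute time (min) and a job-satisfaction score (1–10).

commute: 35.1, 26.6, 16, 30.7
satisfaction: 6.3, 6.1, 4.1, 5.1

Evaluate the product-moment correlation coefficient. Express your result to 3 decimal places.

0.813

n = 4, Σx = 108.4, Σy = 21.6, Σx² = 3138.06, Σy² = 119.72, Σxy = 605.56
nΣxy − ΣxΣy = 2422.24 − 2341.44 = 80.8
nΣx² − (Σx)² = 12552.24 − 11750.56 = 801.68; nΣy² − (Σy)² = 478.88 − 466.56 = 12.32
r = 80.8 / √(801.68 × 12.32) = 80.8 / 99.3816 ≈ 0.813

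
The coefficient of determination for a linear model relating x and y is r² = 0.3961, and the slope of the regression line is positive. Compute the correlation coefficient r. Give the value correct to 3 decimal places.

0.629

|r| = √0.3961 = 0.629
The association is positive, so r = 0.629.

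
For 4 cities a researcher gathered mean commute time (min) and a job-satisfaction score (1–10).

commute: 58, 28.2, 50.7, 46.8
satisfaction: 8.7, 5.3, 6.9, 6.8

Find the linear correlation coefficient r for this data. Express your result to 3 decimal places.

n = 4, Σx = 183.7, Σy = 27.7, Σx² = 8919.97, Σy² = 197.63, Σxy = 1322.13
nΣxy − ΣxΣy = 5288.52 − 5088.49 = 200.03
nΣx² − (Σx)² = 35679.88 − 33745.69 = 1934.19; nΣy² − (Σy)² = 790.52 − 767.29 = 23.23
r = 200.03 / √(1934.19 × 23.23) = 200.03 / 211.9699 ≈ 0.944

0.944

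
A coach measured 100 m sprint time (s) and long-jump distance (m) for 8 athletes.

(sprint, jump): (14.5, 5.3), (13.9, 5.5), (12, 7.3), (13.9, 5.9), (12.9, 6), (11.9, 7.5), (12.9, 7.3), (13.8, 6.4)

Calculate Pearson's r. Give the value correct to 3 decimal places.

-0.878

n = 8, Σx = 105.8, Σy = 51.2, Σx² = 1405.54, Σy² = 332.94, Σxy = 672.05
nΣxy − ΣxΣy = 5376.4 − 5416.96 = -40.56
nΣx² − (Σx)² = 11244.32 − 11193.64 = 50.68; nΣy² − (Σy)² = 2663.52 − 2621.44 = 42.08
r = -40.56 / √(50.68 × 42.08) = -40.56 / 46.1802 ≈ -0.878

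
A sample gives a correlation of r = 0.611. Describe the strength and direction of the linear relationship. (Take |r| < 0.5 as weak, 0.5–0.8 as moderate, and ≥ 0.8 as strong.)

moderate positive

r = 0.611 > 0 so the relationship is positive.
|r| = 0.611, which falls in the moderate range.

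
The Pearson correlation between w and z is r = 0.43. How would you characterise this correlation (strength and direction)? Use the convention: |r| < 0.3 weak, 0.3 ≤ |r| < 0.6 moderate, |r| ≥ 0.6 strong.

r = 0.43 > 0 so the relationship is positive.
|r| = 0.43, which falls in the moderate range.

moderate positive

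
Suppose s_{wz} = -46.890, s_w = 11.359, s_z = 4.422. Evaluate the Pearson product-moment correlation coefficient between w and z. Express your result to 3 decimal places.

r = Cov(w,z) / (s_w · s_z) = -46.890 / (11.359 × 4.422)
  = -46.890 / 50.2295 ≈ -0.934

-0.934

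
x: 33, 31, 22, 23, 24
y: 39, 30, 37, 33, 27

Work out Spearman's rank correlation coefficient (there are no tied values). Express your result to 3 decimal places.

Rank x: 5, 4, 1, 2, 3
Rank y: 5, 2, 4, 3, 1
d = rank(x) − rank(y): 0, 2, -3, -1, 2; Σd² = 18
ρ = 1 − 6Σd² / [n(n²−1)] = 1 − 6×18 / (5×24) = 1 − 108/120 ≈ 0.100

0.100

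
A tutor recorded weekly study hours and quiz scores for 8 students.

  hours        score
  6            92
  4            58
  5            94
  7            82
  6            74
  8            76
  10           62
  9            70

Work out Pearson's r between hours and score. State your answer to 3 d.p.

-0.271

n = 8, Σx = 55, Σy = 608, Σx² = 407, Σy² = 47384, Σxy = 4130
nΣxy − ΣxΣy = 33040 − 33440 = -400
nΣx² − (Σx)² = 3256 − 3025 = 231; nΣy² − (Σy)² = 379072 − 369664 = 9408
r = -400 / √(231 × 9408) = -400 / 1474.1940 ≈ -0.271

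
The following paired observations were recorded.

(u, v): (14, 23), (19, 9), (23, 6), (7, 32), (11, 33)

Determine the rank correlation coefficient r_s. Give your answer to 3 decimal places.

Rank u: 3, 4, 5, 1, 2
Rank v: 3, 2, 1, 4, 5
d = rank(u) − rank(v): 0, 2, 4, -3, -3; Σd² = 38
ρ = 1 − 6Σd² / [n(n²−1)] = 1 − 6×38 / (5×24) = 1 − 228/120 ≈ -0.900

-0.900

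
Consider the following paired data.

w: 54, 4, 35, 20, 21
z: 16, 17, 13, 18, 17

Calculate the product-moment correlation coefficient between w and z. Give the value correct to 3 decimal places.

n = 5, Σw = 134, Σz = 81, Σw² = 4998, Σz² = 1327, Σwz = 2104
nΣwz − ΣwΣz = 10520 − 10854 = -334
nΣw² − (Σw)² = 24990 − 17956 = 7034; nΣz² − (Σz)² = 6635 − 6561 = 74
r = -334 / √(7034 × 74) = -334 / 721.4679 ≈ -0.463

-0.463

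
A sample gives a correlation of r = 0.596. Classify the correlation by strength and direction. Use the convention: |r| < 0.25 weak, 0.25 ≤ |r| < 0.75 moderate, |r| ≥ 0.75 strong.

r = 0.596 > 0 so the relationship is positive.
|r| = 0.596, which falls in the moderate range.

moderate positive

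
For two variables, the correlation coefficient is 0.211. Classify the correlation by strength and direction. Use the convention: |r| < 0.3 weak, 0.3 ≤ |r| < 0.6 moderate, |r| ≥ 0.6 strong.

weak positive

r = 0.211 > 0 so the relationship is positive.
|r| = 0.211, which falls in the weak range.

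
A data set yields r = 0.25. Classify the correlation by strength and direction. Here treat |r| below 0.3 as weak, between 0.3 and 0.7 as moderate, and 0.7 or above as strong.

weak positive

r = 0.25 > 0 so the relationship is positive.
|r| = 0.25, which falls in the weak range.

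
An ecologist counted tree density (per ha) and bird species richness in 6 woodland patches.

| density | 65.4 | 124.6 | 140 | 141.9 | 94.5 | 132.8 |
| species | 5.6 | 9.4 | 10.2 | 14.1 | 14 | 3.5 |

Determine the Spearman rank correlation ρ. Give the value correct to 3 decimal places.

Rank density: 1, 3, 5, 6, 2, 4
Rank species: 2, 3, 4, 6, 5, 1
d = rank(density) − rank(species): -1, 0, 1, 0, -3, 3; Σd² = 20
ρ = 1 − 6Σd² / [n(n²−1)] = 1 − 6×20 / (6×35) = 1 − 120/210 ≈ 0.429

0.429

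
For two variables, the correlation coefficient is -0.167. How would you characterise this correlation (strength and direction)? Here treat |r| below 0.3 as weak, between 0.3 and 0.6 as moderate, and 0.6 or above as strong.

r = -0.167 < 0 so the relationship is negative.
|r| = 0.167, which falls in the weak range.

weak negative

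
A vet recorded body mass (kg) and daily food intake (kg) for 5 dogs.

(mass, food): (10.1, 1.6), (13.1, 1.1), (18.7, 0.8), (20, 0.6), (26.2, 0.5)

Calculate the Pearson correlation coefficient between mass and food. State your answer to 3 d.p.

n = 5, Σx = 88.1, Σy = 4.6, Σx² = 1709.75, Σy² = 5.02, Σxy = 70.63
nΣxy − ΣxΣy = 353.15 − 405.26 = -52.11
nΣx² − (Σx)² = 8548.75 − 7761.61 = 787.14; nΣy² − (Σy)² = 25.1 − 21.16 = 3.94
r = -52.11 / √(787.14 × 3.94) = -52.11 / 55.6896 ≈ -0.936

-0.936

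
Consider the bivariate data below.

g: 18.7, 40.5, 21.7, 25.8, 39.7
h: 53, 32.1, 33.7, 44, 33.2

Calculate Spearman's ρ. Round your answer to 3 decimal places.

Rank g: 1, 5, 2, 3, 4
Rank h: 5, 1, 3, 4, 2
d = rank(g) − rank(h): -4, 4, -1, -1, 2; Σd² = 38
ρ = 1 − 6Σd² / [n(n²−1)] = 1 − 6×38 / (5×24) = 1 − 228/120 ≈ -0.900

-0.900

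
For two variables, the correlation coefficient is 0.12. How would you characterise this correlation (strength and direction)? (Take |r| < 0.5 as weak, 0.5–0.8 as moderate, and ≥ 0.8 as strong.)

weak positive

r = 0.12 > 0 so the relationship is positive.
|r| = 0.12, which falls in the weak range.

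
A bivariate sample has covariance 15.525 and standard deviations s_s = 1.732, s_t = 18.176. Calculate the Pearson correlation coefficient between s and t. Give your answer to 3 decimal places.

r = Cov(s,t) / (s_s · s_t) = 15.525 / (1.732 × 18.176)
  = 15.525 / 31.4808 ≈ 0.493

0.493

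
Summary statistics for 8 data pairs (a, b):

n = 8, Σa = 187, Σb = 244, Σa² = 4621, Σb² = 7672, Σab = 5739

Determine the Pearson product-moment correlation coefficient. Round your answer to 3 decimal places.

0.148

r = (nΣab − ΣaΣb) / √[(nΣa² − (Σa)²)(nΣb² − (Σb)²)]
Numerator: 8×5739 − 187×244 = 284
Denominator: √[(36968 − 34969)(61376 − 59536)] = √[1999 × 1840] = 1917.8530
r = 284 / 1917.8530 ≈ 0.148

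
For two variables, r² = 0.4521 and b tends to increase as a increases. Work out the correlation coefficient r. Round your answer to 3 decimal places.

0.672

|r| = √0.4521 = 0.672
The association is positive, so r = 0.672.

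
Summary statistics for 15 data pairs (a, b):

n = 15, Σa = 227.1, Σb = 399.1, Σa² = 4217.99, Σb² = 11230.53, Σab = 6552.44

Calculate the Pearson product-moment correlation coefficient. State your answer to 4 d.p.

0.7385

r = (nΣab − ΣaΣb) / √[(nΣa² − (Σa)²)(nΣb² − (Σb)²)]
Numerator: 15×6552.44 − 227.1×399.1 = 7650.99
Denominator: √[(63269.85 − 51574.41)(168457.95 − 159280.81)] = √[11695.44 × 9177.14] = 10360.0526
r = 7650.99 / 10360.0526 ≈ 0.7385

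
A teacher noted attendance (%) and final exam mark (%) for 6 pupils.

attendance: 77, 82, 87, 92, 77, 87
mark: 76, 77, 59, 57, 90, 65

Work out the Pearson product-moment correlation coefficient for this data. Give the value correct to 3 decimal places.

n = 6, Σx = 502, Σy = 424, Σx² = 42184, Σy² = 30760, Σxy = 35128
nΣxy − ΣxΣy = 210768 − 212848 = -2080
nΣx² − (Σx)² = 253104 − 252004 = 1100; nΣy² − (Σy)² = 184560 − 179776 = 4784
r = -2080 / √(1100 × 4784) = -2080 / 2293.9922 ≈ -0.907

-0.907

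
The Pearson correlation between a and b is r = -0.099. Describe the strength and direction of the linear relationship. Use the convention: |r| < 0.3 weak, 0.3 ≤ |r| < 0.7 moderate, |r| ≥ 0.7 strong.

weak negative

r = -0.099 < 0 so the relationship is negative.
|r| = 0.099, which falls in the weak range.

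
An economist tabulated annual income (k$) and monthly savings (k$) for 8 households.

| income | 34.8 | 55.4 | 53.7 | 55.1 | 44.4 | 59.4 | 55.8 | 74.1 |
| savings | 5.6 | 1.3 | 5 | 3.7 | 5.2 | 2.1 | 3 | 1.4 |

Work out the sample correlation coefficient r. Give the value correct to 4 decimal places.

n = 8, Σx = 432.7, Σy = 27.3, Σx² = 24304.07, Σy² = 114.15, Σxy = 1366.03
nΣxy − ΣxΣy = 10928.24 − 11812.71 = -884.47
nΣx² − (Σx)² = 194432.56 − 187229.29 = 7203.27; nΣy² − (Σy)² = 913.2 − 745.29 = 167.91
r = -884.47 / √(7203.27 × 167.91) = -884.47 / 1099.7732 ≈ -0.8042

-0.8042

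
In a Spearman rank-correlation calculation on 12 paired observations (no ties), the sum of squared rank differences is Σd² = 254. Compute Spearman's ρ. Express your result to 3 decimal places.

ρ = 1 − 6Σd² / [n(n²−1)] = 1 − 6×254 / (12×143)
  = 1 − 1524/1716 = 1 − 0.8881 ≈ 0.112

0.112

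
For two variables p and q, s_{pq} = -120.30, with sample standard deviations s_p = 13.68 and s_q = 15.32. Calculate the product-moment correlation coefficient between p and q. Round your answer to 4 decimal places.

-0.5740

r = Cov(p,q) / (s_p · s_q) = -120.30 / (13.68 × 15.32)
  = -120.30 / 209.5776 ≈ -0.5740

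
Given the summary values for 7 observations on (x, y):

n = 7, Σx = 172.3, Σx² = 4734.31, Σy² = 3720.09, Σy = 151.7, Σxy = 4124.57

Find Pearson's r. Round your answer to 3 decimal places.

0.846

r = (nΣxy − ΣxΣy) / √[(nΣx² − (Σx)²)(nΣy² − (Σy)²)]
Numerator: 7×4124.57 − 172.3×151.7 = 2734.08
Denominator: √[(33140.17 − 29687.29)(26040.63 − 23012.89)] = √[3452.88 × 3027.74] = 3233.3300
r = 2734.08 / 3233.3300 ≈ 0.846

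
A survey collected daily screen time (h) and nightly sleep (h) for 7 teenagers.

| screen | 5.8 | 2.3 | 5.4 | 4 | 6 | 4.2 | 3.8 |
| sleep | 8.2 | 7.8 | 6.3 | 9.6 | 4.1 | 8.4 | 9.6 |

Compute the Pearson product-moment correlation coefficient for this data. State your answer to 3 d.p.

n = 7, Σx = 31.5, Σy = 54, Σx² = 152.17, Σy² = 439.46, Σxy = 234.28
nΣxy − ΣxΣy = 1639.96 − 1701 = -61.04
nΣx² − (Σx)² = 1065.19 − 992.25 = 72.94; nΣy² − (Σy)² = 3076.22 − 2916 = 160.22
r = -61.04 / √(72.94 × 160.22) = -61.04 / 108.1039 ≈ -0.565

-0.565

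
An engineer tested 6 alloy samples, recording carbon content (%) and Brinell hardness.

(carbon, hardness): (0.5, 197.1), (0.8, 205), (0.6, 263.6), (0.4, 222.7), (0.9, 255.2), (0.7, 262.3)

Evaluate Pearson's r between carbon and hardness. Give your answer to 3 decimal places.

0.331

n = 6, Σx = 3.9, Σy = 1405.9, Σx² = 2.71, Σy² = 333881.99, Σxy = 923.08
nΣxy − ΣxΣy = 5538.48 − 5483.01 = 55.47
nΣx² − (Σx)² = 16.26 − 15.21 = 1.05; nΣy² − (Σy)² = 2003291.94 − 1976554.81 = 26737.13
r = 55.47 / √(1.05 × 26737.13) = 55.47 / 167.5529 ≈ 0.331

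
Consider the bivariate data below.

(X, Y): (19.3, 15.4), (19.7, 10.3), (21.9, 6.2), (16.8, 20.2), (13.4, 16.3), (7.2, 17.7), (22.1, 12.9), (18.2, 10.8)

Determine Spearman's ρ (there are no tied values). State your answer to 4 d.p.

-0.7381

Rank X: 5, 6, 7, 3, 2, 1, 8, 4
Rank Y: 5, 2, 1, 8, 6, 7, 4, 3
d = rank(X) − rank(Y): 0, 4, 6, -5, -4, -6, 4, 1; Σd² = 146
ρ = 1 − 6Σd² / [n(n²−1)] = 1 − 6×146 / (8×63) = 1 − 876/504 ≈ -0.7381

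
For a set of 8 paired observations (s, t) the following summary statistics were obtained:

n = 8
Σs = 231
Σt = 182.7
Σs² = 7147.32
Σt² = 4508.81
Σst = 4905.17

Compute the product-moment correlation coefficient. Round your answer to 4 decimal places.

-0.9242

r = (nΣst − ΣsΣt) / √[(nΣs² − (Σs)²)(nΣt² − (Σt)²)]
Numerator: 8×4905.17 − 231×182.7 = -2962.34
Denominator: √[(57178.56 − 53361)(36070.48 − 33379.29)] = √[3817.56 × 2691.19] = 3205.2737
r = -2962.34 / 3205.2737 ≈ -0.9242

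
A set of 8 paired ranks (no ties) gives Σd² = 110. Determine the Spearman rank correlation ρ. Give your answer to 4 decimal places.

-0.3095

ρ = 1 − 6Σd² / [n(n²−1)] = 1 − 6×110 / (8×63)
  = 1 − 660/504 = 1 − 1.30952 ≈ -0.3095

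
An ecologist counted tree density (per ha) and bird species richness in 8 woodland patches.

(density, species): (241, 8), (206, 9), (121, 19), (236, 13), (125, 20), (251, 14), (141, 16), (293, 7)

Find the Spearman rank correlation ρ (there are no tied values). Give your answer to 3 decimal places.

-0.810

Rank density: 6, 4, 1, 5, 2, 7, 3, 8
Rank species: 2, 3, 7, 4, 8, 5, 6, 1
d = rank(density) − rank(species): 4, 1, -6, 1, -6, 2, -3, 7; Σd² = 152
ρ = 1 − 6Σd² / [n(n²−1)] = 1 − 6×152 / (8×63) = 1 − 912/504 ≈ -0.810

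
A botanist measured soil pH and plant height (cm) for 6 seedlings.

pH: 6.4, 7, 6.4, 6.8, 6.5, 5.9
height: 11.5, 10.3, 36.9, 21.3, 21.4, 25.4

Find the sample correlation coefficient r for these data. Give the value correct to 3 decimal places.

-0.461

n = 6, Σx = 39, Σy = 126.8, Σx² = 254.22, Σy² = 3156.76, Σxy = 815.66
nΣxy − ΣxΣy = 4893.96 − 4945.2 = -51.24
nΣx² − (Σx)² = 1525.32 − 1521 = 4.32; nΣy² − (Σy)² = 18940.56 − 16078.24 = 2862.32
r = -51.24 / √(4.32 × 2862.32) = -51.24 / 111.1990 ≈ -0.461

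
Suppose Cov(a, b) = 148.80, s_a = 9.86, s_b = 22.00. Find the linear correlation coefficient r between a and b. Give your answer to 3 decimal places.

0.686

r = Cov(a,b) / (s_a · s_b) = 148.80 / (9.86 × 22.00)
  = 148.80 / 216.9200 ≈ 0.686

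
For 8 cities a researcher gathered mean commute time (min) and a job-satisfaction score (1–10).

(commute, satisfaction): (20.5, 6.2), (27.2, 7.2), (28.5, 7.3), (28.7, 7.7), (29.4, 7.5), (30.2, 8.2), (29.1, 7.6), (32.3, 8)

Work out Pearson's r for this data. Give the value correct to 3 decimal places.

0.943

n = 8, Σx = 225.9, Σy = 59.7, Σx² = 6462.53, Σy² = 448.11, Σxy = 1699.68
nΣxy − ΣxΣy = 13597.44 − 13486.23 = 111.21
nΣx² − (Σx)² = 51700.24 − 51030.81 = 669.43; nΣy² − (Σy)² = 3584.88 − 3564.09 = 20.79
r = 111.21 / √(669.43 × 20.79) = 111.21 / 117.9722 ≈ 0.943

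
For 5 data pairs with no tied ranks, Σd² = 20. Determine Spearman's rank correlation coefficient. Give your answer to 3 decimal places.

0.000

ρ = 1 − 6Σd² / [n(n²−1)] = 1 − 6×20 / (5×24)
  = 1 − 120/120 = 1 − 1.0000 ≈ 0.000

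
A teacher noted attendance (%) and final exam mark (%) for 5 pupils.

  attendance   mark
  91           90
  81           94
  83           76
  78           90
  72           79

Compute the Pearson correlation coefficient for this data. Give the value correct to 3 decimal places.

0.326

n = 5, Σx = 405, Σy = 429, Σx² = 32999, Σy² = 37053, Σxy = 34820
nΣxy − ΣxΣy = 174100 − 173745 = 355
nΣx² − (Σx)² = 164995 − 164025 = 970; nΣy² − (Σy)² = 185265 − 184041 = 1224
r = 355 / √(970 × 1224) = 355 / 1089.6238 ≈ 0.326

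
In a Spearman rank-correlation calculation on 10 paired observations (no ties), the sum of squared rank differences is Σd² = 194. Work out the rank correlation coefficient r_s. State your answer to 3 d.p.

ρ = 1 − 6Σd² / [n(n²−1)] = 1 − 6×194 / (10×99)
  = 1 − 1164/990 = 1 − 1.1758 ≈ -0.176

-0.176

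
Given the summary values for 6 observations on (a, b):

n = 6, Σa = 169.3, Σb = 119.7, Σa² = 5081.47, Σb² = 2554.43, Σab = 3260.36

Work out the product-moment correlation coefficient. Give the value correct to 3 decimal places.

-0.521

r = (nΣab − ΣaΣb) / √[(nΣa² − (Σa)²)(nΣb² − (Σb)²)]
Numerator: 6×3260.36 − 169.3×119.7 = -703.05
Denominator: √[(30488.82 − 28662.49)(15326.58 − 14328.09)] = √[1826.33 × 998.49] = 1350.3971
r = -703.05 / 1350.3971 ≈ -0.521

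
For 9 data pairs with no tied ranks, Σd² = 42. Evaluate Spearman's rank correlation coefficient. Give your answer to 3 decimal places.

0.650

ρ = 1 − 6Σd² / [n(n²−1)] = 1 − 6×42 / (9×80)
  = 1 − 252/720 = 1 − 0.3500 ≈ 0.650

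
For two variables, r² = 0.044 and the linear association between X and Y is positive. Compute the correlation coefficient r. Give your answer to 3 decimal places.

0.210

|r| = √0.044 = 0.210
The association is positive, so r = 0.210.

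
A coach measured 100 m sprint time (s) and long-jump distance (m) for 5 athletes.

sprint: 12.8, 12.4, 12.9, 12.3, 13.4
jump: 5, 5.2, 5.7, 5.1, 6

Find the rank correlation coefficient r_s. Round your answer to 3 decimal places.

0.700

Rank sprint: 3, 2, 4, 1, 5
Rank jump: 1, 3, 4, 2, 5
d = rank(sprint) − rank(jump): 2, -1, 0, -1, 0; Σd² = 6
ρ = 1 − 6Σd² / [n(n²−1)] = 1 − 6×6 / (5×24) = 1 − 36/120 ≈ 0.700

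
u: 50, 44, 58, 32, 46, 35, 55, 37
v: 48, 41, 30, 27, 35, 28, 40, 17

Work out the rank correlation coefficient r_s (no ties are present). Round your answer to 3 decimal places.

0.571

Rank u: 6, 4, 8, 1, 5, 2, 7, 3
Rank v: 8, 7, 4, 2, 5, 3, 6, 1
d = rank(u) − rank(v): -2, -3, 4, -1, 0, -1, 1, 2; Σd² = 36
ρ = 1 − 6Σd² / [n(n²−1)] = 1 − 6×36 / (8×63) = 1 − 216/504 ≈ 0.571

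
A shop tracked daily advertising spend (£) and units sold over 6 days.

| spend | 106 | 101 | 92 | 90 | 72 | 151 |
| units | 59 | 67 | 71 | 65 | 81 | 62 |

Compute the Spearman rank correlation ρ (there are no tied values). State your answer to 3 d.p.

Rank spend: 5, 4, 3, 2, 1, 6
Rank units: 1, 4, 5, 3, 6, 2
d = rank(spend) − rank(units): 4, 0, -2, -1, -5, 4; Σd² = 62
ρ = 1 − 6Σd² / [n(n²−1)] = 1 − 6×62 / (6×35) = 1 − 372/210 ≈ -0.771

-0.771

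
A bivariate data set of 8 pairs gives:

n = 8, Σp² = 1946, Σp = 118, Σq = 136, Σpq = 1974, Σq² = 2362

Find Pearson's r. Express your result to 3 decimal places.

-0.316

r = (nΣpq − ΣpΣq) / √[(nΣp² − (Σp)²)(nΣq² − (Σq)²)]
Numerator: 8×1974 − 118×136 = -256
Denominator: √[(15568 − 13924)(18896 − 18496)] = √[1644 × 400] = 810.9254
r = -256 / 810.9254 ≈ -0.316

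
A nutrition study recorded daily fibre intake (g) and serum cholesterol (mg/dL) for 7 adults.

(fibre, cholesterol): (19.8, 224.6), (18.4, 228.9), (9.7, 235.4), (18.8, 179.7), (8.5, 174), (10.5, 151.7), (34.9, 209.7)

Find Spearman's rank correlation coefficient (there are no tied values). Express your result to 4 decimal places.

Rank fibre: 6, 4, 2, 5, 1, 3, 7
Rank cholesterol: 5, 6, 7, 3, 2, 1, 4
d = rank(fibre) − rank(cholesterol): 1, -2, -5, 2, -1, 2, 3; Σd² = 48
ρ = 1 − 6Σd² / [n(n²−1)] = 1 − 6×48 / (7×48) = 1 − 288/336 ≈ 0.1429

0.1429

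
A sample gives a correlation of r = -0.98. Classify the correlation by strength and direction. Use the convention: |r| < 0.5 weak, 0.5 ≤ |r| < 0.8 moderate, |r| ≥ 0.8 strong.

strong negative

r = -0.98 < 0 so the relationship is negative.
|r| = 0.98, which falls in the strong range.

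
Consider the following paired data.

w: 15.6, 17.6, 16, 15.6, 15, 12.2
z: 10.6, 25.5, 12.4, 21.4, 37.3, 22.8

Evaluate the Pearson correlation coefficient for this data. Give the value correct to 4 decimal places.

-0.1083

n = 6, Σw = 92, Σz = 130, Σw² = 1426.32, Σz² = 3285.46, Σwz = 1984.06
nΣwz − ΣwΣz = 11904.36 − 11960 = -55.64
nΣw² − (Σw)² = 8557.92 − 8464 = 93.92; nΣz² − (Σz)² = 19712.76 − 16900 = 2812.76
r = -55.64 / √(93.92 × 2812.76) = -55.64 / 513.9790 ≈ -0.1083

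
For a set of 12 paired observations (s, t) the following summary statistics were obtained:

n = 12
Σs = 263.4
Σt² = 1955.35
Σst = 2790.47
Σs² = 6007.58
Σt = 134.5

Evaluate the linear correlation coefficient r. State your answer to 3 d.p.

r = (nΣst − ΣsΣt) / √[(nΣs² − (Σs)²)(nΣt² − (Σt)²)]
Numerator: 12×2790.47 − 263.4×134.5 = -1941.66
Denominator: √[(72090.96 − 69379.56)(23464.2 − 18090.25)] = √[2711.4 × 5373.95] = 3817.1885
r = -1941.66 / 3817.1885 ≈ -0.509

-0.509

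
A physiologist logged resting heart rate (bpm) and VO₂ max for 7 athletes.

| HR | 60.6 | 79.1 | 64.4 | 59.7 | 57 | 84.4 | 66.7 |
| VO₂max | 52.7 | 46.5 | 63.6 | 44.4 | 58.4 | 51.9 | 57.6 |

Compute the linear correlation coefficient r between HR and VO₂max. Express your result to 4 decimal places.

-0.2773

n = 7, Σx = 471.9, Σy = 375.1, Σx² = 32461.87, Σy² = 20377.79, Σxy = 25169.37
nΣxy − ΣxΣy = 176185.59 − 177009.69 = -824.1
nΣx² − (Σx)² = 227233.09 − 222689.61 = 4543.48; nΣy² − (Σy)² = 142644.53 − 140700.01 = 1944.52
r = -824.1 / √(4543.48 × 1944.52) = -824.1 / 2972.3539 ≈ -0.2773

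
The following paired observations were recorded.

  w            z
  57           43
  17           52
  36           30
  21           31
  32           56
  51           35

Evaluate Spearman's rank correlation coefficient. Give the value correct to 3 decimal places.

-0.200

Rank w: 6, 1, 4, 2, 3, 5
Rank z: 4, 5, 1, 2, 6, 3
d = rank(w) − rank(z): 2, -4, 3, 0, -3, 2; Σd² = 42
ρ = 1 − 6Σd² / [n(n²−1)] = 1 − 6×42 / (6×35) = 1 − 252/210 ≈ -0.200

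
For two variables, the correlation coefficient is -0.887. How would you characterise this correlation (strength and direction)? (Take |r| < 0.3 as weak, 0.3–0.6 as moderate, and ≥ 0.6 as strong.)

r = -0.887 < 0 so the relationship is negative.
|r| = 0.887, which falls in the strong range.

strong negative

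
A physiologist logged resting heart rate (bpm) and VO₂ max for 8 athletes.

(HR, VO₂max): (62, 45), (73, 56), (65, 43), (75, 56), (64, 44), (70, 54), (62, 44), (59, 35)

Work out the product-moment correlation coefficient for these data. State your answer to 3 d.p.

0.948

n = 8, Σx = 530, Σy = 377, Σx² = 35344, Σy² = 18159, Σxy = 25262
nΣxy − ΣxΣy = 202096 − 199810 = 2286
nΣx² − (Σx)² = 282752 − 280900 = 1852; nΣy² − (Σy)² = 145272 − 142129 = 3143
r = 2286 / √(1852 × 3143) = 2286 / 2412.6409 ≈ 0.948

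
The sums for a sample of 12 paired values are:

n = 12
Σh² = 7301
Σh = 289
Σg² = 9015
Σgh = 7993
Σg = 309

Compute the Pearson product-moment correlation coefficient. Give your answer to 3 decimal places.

r = (nΣgh − ΣgΣh) / √[(nΣg² − (Σg)²)(nΣh² − (Σh)²)]
Numerator: 12×7993 − 309×289 = 6615
Denominator: √[(108180 − 95481)(87612 − 83521)] = √[12699 × 4091] = 7207.7465
r = 6615 / 7207.7465 ≈ 0.918

0.918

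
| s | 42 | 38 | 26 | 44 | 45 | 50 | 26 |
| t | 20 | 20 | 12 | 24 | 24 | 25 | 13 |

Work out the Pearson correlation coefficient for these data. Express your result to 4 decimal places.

0.9797

n = 7, Σs = 271, Σt = 138, Σs² = 11021, Σt² = 2890, Σst = 5636
nΣst − ΣsΣt = 39452 − 37398 = 2054
nΣs² − (Σs)² = 77147 − 73441 = 3706; nΣt² − (Σt)² = 20230 − 19044 = 1186
r = 2054 / √(3706 × 1186) = 2054 / 2096.5009 ≈ 0.9797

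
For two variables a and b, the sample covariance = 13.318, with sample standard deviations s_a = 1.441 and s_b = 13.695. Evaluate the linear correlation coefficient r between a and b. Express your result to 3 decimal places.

r = Cov(a,b) / (s_a · s_b) = 13.318 / (1.441 × 13.695)
  = 13.318 / 19.7345 ≈ 0.675

0.675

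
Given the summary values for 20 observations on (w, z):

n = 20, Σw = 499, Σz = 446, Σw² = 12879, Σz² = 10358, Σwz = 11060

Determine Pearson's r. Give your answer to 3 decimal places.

-0.161

r = (nΣwz − ΣwΣz) / √[(nΣw² − (Σw)²)(nΣz² − (Σz)²)]
Numerator: 20×11060 − 499×446 = -1354
Denominator: √[(257580 − 249001)(207160 − 198916)] = √[8579 × 8244] = 8409.8321
r = -1354 / 8409.8321 ≈ -0.161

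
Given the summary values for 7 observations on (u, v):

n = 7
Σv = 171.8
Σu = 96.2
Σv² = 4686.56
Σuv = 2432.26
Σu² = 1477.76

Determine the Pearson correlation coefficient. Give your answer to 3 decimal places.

r = (nΣuv − ΣuΣv) / √[(nΣu² − (Σu)²)(nΣv² − (Σv)²)]
Numerator: 7×2432.26 − 96.2×171.8 = 498.66
Denominator: √[(10344.32 − 9254.44)(32805.92 − 29515.24)] = √[1089.88 × 3290.68] = 1893.7915
r = 498.66 / 1893.7915 ≈ 0.263

0.263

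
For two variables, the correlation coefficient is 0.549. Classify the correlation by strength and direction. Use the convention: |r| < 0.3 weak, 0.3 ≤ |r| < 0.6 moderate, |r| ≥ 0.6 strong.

moderate positive

r = 0.549 > 0 so the relationship is positive.
|r| = 0.549, which falls in the moderate range.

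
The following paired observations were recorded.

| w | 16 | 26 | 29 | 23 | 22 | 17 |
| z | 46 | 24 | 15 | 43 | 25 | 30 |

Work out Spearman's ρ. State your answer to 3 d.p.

Rank w: 1, 5, 6, 4, 3, 2
Rank z: 6, 2, 1, 5, 3, 4
d = rank(w) − rank(z): -5, 3, 5, -1, 0, -2; Σd² = 64
ρ = 1 − 6Σd² / [n(n²−1)] = 1 − 6×64 / (6×35) = 1 − 384/210 ≈ -0.829

-0.829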